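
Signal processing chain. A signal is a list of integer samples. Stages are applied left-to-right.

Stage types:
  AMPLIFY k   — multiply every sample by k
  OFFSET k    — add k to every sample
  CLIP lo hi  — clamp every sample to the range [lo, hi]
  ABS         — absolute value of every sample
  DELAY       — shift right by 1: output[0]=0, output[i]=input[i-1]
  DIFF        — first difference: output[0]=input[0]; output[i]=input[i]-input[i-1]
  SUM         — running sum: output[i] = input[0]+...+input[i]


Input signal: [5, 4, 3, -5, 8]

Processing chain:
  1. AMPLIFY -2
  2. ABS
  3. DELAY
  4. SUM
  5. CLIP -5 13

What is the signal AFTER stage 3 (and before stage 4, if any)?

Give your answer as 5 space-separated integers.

Answer: 0 10 8 6 10

Derivation:
Input: [5, 4, 3, -5, 8]
Stage 1 (AMPLIFY -2): 5*-2=-10, 4*-2=-8, 3*-2=-6, -5*-2=10, 8*-2=-16 -> [-10, -8, -6, 10, -16]
Stage 2 (ABS): |-10|=10, |-8|=8, |-6|=6, |10|=10, |-16|=16 -> [10, 8, 6, 10, 16]
Stage 3 (DELAY): [0, 10, 8, 6, 10] = [0, 10, 8, 6, 10] -> [0, 10, 8, 6, 10]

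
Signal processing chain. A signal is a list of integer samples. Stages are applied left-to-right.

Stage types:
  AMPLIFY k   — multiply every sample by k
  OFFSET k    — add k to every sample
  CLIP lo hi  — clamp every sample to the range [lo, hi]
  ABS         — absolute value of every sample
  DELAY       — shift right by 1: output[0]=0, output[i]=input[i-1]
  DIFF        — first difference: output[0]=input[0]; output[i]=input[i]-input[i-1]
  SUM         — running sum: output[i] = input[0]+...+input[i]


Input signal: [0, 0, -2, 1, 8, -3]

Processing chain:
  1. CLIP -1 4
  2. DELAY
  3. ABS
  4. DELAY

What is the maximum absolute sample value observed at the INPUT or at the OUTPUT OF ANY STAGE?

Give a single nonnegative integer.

Answer: 8

Derivation:
Input: [0, 0, -2, 1, 8, -3] (max |s|=8)
Stage 1 (CLIP -1 4): clip(0,-1,4)=0, clip(0,-1,4)=0, clip(-2,-1,4)=-1, clip(1,-1,4)=1, clip(8,-1,4)=4, clip(-3,-1,4)=-1 -> [0, 0, -1, 1, 4, -1] (max |s|=4)
Stage 2 (DELAY): [0, 0, 0, -1, 1, 4] = [0, 0, 0, -1, 1, 4] -> [0, 0, 0, -1, 1, 4] (max |s|=4)
Stage 3 (ABS): |0|=0, |0|=0, |0|=0, |-1|=1, |1|=1, |4|=4 -> [0, 0, 0, 1, 1, 4] (max |s|=4)
Stage 4 (DELAY): [0, 0, 0, 0, 1, 1] = [0, 0, 0, 0, 1, 1] -> [0, 0, 0, 0, 1, 1] (max |s|=1)
Overall max amplitude: 8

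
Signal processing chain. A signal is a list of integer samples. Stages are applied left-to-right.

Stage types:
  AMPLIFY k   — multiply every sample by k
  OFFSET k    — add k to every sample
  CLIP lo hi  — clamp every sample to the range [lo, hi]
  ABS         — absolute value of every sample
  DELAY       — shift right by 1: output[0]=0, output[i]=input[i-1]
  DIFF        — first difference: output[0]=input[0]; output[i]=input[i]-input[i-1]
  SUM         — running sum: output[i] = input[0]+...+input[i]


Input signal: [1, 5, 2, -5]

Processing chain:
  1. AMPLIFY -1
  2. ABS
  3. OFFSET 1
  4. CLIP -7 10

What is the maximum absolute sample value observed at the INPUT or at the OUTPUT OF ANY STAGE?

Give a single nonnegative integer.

Answer: 6

Derivation:
Input: [1, 5, 2, -5] (max |s|=5)
Stage 1 (AMPLIFY -1): 1*-1=-1, 5*-1=-5, 2*-1=-2, -5*-1=5 -> [-1, -5, -2, 5] (max |s|=5)
Stage 2 (ABS): |-1|=1, |-5|=5, |-2|=2, |5|=5 -> [1, 5, 2, 5] (max |s|=5)
Stage 3 (OFFSET 1): 1+1=2, 5+1=6, 2+1=3, 5+1=6 -> [2, 6, 3, 6] (max |s|=6)
Stage 4 (CLIP -7 10): clip(2,-7,10)=2, clip(6,-7,10)=6, clip(3,-7,10)=3, clip(6,-7,10)=6 -> [2, 6, 3, 6] (max |s|=6)
Overall max amplitude: 6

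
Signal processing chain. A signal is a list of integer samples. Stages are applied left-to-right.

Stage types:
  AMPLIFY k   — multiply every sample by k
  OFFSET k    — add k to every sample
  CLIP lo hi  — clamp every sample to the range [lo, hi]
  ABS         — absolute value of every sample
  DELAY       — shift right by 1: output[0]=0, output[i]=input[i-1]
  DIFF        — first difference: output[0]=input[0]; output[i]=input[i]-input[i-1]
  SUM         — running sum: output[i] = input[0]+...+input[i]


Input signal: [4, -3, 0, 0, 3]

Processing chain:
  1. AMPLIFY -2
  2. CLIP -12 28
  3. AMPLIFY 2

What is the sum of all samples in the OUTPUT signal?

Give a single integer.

Answer: -16

Derivation:
Input: [4, -3, 0, 0, 3]
Stage 1 (AMPLIFY -2): 4*-2=-8, -3*-2=6, 0*-2=0, 0*-2=0, 3*-2=-6 -> [-8, 6, 0, 0, -6]
Stage 2 (CLIP -12 28): clip(-8,-12,28)=-8, clip(6,-12,28)=6, clip(0,-12,28)=0, clip(0,-12,28)=0, clip(-6,-12,28)=-6 -> [-8, 6, 0, 0, -6]
Stage 3 (AMPLIFY 2): -8*2=-16, 6*2=12, 0*2=0, 0*2=0, -6*2=-12 -> [-16, 12, 0, 0, -12]
Output sum: -16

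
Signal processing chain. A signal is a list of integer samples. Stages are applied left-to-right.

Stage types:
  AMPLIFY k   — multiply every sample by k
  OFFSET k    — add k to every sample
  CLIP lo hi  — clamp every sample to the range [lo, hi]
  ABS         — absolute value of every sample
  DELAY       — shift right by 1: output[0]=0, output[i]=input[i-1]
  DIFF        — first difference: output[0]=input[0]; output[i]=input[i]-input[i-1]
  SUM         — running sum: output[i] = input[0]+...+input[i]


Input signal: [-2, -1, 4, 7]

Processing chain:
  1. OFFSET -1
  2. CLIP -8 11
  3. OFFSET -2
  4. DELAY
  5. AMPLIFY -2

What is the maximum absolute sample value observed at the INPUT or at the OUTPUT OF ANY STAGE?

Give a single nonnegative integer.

Answer: 10

Derivation:
Input: [-2, -1, 4, 7] (max |s|=7)
Stage 1 (OFFSET -1): -2+-1=-3, -1+-1=-2, 4+-1=3, 7+-1=6 -> [-3, -2, 3, 6] (max |s|=6)
Stage 2 (CLIP -8 11): clip(-3,-8,11)=-3, clip(-2,-8,11)=-2, clip(3,-8,11)=3, clip(6,-8,11)=6 -> [-3, -2, 3, 6] (max |s|=6)
Stage 3 (OFFSET -2): -3+-2=-5, -2+-2=-4, 3+-2=1, 6+-2=4 -> [-5, -4, 1, 4] (max |s|=5)
Stage 4 (DELAY): [0, -5, -4, 1] = [0, -5, -4, 1] -> [0, -5, -4, 1] (max |s|=5)
Stage 5 (AMPLIFY -2): 0*-2=0, -5*-2=10, -4*-2=8, 1*-2=-2 -> [0, 10, 8, -2] (max |s|=10)
Overall max amplitude: 10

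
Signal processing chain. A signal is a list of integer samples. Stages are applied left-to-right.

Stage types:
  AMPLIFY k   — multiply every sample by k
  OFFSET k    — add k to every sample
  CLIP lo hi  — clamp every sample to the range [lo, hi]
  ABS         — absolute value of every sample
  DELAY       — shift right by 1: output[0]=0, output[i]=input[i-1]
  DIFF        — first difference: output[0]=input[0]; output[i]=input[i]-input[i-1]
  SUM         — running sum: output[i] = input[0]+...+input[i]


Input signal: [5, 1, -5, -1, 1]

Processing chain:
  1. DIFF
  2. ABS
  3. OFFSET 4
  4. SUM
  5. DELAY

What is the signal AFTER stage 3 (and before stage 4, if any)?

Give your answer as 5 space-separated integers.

Input: [5, 1, -5, -1, 1]
Stage 1 (DIFF): s[0]=5, 1-5=-4, -5-1=-6, -1--5=4, 1--1=2 -> [5, -4, -6, 4, 2]
Stage 2 (ABS): |5|=5, |-4|=4, |-6|=6, |4|=4, |2|=2 -> [5, 4, 6, 4, 2]
Stage 3 (OFFSET 4): 5+4=9, 4+4=8, 6+4=10, 4+4=8, 2+4=6 -> [9, 8, 10, 8, 6]

Answer: 9 8 10 8 6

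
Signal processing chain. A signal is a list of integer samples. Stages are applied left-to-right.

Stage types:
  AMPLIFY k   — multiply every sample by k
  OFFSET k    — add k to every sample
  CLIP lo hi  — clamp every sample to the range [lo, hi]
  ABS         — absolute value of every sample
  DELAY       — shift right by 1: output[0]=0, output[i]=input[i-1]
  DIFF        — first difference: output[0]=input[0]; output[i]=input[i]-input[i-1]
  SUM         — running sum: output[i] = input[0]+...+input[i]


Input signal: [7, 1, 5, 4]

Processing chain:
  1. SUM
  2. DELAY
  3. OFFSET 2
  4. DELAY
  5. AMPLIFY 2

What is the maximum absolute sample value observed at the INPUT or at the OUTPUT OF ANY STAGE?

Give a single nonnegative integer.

Answer: 20

Derivation:
Input: [7, 1, 5, 4] (max |s|=7)
Stage 1 (SUM): sum[0..0]=7, sum[0..1]=8, sum[0..2]=13, sum[0..3]=17 -> [7, 8, 13, 17] (max |s|=17)
Stage 2 (DELAY): [0, 7, 8, 13] = [0, 7, 8, 13] -> [0, 7, 8, 13] (max |s|=13)
Stage 3 (OFFSET 2): 0+2=2, 7+2=9, 8+2=10, 13+2=15 -> [2, 9, 10, 15] (max |s|=15)
Stage 4 (DELAY): [0, 2, 9, 10] = [0, 2, 9, 10] -> [0, 2, 9, 10] (max |s|=10)
Stage 5 (AMPLIFY 2): 0*2=0, 2*2=4, 9*2=18, 10*2=20 -> [0, 4, 18, 20] (max |s|=20)
Overall max amplitude: 20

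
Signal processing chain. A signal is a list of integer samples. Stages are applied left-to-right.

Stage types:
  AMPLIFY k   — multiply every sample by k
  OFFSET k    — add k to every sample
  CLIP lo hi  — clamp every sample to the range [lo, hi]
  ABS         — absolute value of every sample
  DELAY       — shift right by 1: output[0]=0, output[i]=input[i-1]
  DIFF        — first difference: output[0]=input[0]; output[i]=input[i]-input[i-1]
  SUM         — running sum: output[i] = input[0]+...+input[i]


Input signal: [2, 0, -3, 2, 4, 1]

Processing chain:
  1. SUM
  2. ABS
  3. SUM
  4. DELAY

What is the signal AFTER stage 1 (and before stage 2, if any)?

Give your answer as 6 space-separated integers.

Answer: 2 2 -1 1 5 6

Derivation:
Input: [2, 0, -3, 2, 4, 1]
Stage 1 (SUM): sum[0..0]=2, sum[0..1]=2, sum[0..2]=-1, sum[0..3]=1, sum[0..4]=5, sum[0..5]=6 -> [2, 2, -1, 1, 5, 6]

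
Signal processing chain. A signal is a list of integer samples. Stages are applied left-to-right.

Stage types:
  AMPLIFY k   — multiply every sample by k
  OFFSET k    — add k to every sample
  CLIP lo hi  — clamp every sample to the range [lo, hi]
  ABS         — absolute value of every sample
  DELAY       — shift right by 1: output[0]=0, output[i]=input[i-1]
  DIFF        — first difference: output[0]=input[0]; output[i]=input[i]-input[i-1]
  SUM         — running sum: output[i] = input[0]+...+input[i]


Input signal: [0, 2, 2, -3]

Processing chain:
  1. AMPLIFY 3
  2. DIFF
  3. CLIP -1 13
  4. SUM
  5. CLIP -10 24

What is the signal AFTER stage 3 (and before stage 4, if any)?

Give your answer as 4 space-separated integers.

Input: [0, 2, 2, -3]
Stage 1 (AMPLIFY 3): 0*3=0, 2*3=6, 2*3=6, -3*3=-9 -> [0, 6, 6, -9]
Stage 2 (DIFF): s[0]=0, 6-0=6, 6-6=0, -9-6=-15 -> [0, 6, 0, -15]
Stage 3 (CLIP -1 13): clip(0,-1,13)=0, clip(6,-1,13)=6, clip(0,-1,13)=0, clip(-15,-1,13)=-1 -> [0, 6, 0, -1]

Answer: 0 6 0 -1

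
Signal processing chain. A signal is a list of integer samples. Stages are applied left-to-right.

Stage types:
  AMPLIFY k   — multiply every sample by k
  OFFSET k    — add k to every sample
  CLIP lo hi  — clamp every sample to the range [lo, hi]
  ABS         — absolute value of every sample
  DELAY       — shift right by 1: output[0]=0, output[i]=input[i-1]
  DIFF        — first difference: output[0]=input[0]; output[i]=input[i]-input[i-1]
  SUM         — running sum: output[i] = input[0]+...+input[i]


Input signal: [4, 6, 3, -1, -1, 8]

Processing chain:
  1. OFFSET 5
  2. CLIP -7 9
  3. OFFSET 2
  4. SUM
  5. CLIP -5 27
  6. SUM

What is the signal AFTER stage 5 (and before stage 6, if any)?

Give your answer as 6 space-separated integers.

Answer: 11 22 27 27 27 27

Derivation:
Input: [4, 6, 3, -1, -1, 8]
Stage 1 (OFFSET 5): 4+5=9, 6+5=11, 3+5=8, -1+5=4, -1+5=4, 8+5=13 -> [9, 11, 8, 4, 4, 13]
Stage 2 (CLIP -7 9): clip(9,-7,9)=9, clip(11,-7,9)=9, clip(8,-7,9)=8, clip(4,-7,9)=4, clip(4,-7,9)=4, clip(13,-7,9)=9 -> [9, 9, 8, 4, 4, 9]
Stage 3 (OFFSET 2): 9+2=11, 9+2=11, 8+2=10, 4+2=6, 4+2=6, 9+2=11 -> [11, 11, 10, 6, 6, 11]
Stage 4 (SUM): sum[0..0]=11, sum[0..1]=22, sum[0..2]=32, sum[0..3]=38, sum[0..4]=44, sum[0..5]=55 -> [11, 22, 32, 38, 44, 55]
Stage 5 (CLIP -5 27): clip(11,-5,27)=11, clip(22,-5,27)=22, clip(32,-5,27)=27, clip(38,-5,27)=27, clip(44,-5,27)=27, clip(55,-5,27)=27 -> [11, 22, 27, 27, 27, 27]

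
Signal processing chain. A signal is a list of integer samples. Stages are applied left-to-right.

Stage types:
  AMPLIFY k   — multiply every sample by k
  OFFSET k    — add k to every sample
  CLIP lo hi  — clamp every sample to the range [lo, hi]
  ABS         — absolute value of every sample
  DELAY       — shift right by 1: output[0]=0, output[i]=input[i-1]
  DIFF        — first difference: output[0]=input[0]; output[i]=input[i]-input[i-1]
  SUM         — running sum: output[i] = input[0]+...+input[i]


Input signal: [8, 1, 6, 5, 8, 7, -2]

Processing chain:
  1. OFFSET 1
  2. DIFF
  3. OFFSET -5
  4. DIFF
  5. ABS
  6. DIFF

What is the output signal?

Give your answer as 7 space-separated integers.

Answer: 4 12 -4 -6 -2 0 4

Derivation:
Input: [8, 1, 6, 5, 8, 7, -2]
Stage 1 (OFFSET 1): 8+1=9, 1+1=2, 6+1=7, 5+1=6, 8+1=9, 7+1=8, -2+1=-1 -> [9, 2, 7, 6, 9, 8, -1]
Stage 2 (DIFF): s[0]=9, 2-9=-7, 7-2=5, 6-7=-1, 9-6=3, 8-9=-1, -1-8=-9 -> [9, -7, 5, -1, 3, -1, -9]
Stage 3 (OFFSET -5): 9+-5=4, -7+-5=-12, 5+-5=0, -1+-5=-6, 3+-5=-2, -1+-5=-6, -9+-5=-14 -> [4, -12, 0, -6, -2, -6, -14]
Stage 4 (DIFF): s[0]=4, -12-4=-16, 0--12=12, -6-0=-6, -2--6=4, -6--2=-4, -14--6=-8 -> [4, -16, 12, -6, 4, -4, -8]
Stage 5 (ABS): |4|=4, |-16|=16, |12|=12, |-6|=6, |4|=4, |-4|=4, |-8|=8 -> [4, 16, 12, 6, 4, 4, 8]
Stage 6 (DIFF): s[0]=4, 16-4=12, 12-16=-4, 6-12=-6, 4-6=-2, 4-4=0, 8-4=4 -> [4, 12, -4, -6, -2, 0, 4]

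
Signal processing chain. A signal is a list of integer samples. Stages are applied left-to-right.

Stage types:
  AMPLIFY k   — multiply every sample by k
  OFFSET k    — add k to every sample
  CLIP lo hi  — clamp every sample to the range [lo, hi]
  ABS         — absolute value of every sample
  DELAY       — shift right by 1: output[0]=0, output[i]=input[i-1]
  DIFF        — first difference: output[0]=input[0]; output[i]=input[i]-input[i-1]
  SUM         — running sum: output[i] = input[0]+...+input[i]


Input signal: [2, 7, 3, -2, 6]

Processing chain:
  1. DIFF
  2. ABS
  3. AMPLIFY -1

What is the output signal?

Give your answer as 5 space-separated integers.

Input: [2, 7, 3, -2, 6]
Stage 1 (DIFF): s[0]=2, 7-2=5, 3-7=-4, -2-3=-5, 6--2=8 -> [2, 5, -4, -5, 8]
Stage 2 (ABS): |2|=2, |5|=5, |-4|=4, |-5|=5, |8|=8 -> [2, 5, 4, 5, 8]
Stage 3 (AMPLIFY -1): 2*-1=-2, 5*-1=-5, 4*-1=-4, 5*-1=-5, 8*-1=-8 -> [-2, -5, -4, -5, -8]

Answer: -2 -5 -4 -5 -8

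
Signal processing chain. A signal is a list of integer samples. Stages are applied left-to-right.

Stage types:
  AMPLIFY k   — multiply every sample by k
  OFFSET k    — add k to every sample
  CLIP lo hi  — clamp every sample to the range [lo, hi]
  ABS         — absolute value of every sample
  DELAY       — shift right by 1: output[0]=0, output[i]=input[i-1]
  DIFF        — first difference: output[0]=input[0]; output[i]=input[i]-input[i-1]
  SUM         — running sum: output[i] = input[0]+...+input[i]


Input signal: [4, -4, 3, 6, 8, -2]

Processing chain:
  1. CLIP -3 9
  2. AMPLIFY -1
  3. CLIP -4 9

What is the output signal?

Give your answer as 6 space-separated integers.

Input: [4, -4, 3, 6, 8, -2]
Stage 1 (CLIP -3 9): clip(4,-3,9)=4, clip(-4,-3,9)=-3, clip(3,-3,9)=3, clip(6,-3,9)=6, clip(8,-3,9)=8, clip(-2,-3,9)=-2 -> [4, -3, 3, 6, 8, -2]
Stage 2 (AMPLIFY -1): 4*-1=-4, -3*-1=3, 3*-1=-3, 6*-1=-6, 8*-1=-8, -2*-1=2 -> [-4, 3, -3, -6, -8, 2]
Stage 3 (CLIP -4 9): clip(-4,-4,9)=-4, clip(3,-4,9)=3, clip(-3,-4,9)=-3, clip(-6,-4,9)=-4, clip(-8,-4,9)=-4, clip(2,-4,9)=2 -> [-4, 3, -3, -4, -4, 2]

Answer: -4 3 -3 -4 -4 2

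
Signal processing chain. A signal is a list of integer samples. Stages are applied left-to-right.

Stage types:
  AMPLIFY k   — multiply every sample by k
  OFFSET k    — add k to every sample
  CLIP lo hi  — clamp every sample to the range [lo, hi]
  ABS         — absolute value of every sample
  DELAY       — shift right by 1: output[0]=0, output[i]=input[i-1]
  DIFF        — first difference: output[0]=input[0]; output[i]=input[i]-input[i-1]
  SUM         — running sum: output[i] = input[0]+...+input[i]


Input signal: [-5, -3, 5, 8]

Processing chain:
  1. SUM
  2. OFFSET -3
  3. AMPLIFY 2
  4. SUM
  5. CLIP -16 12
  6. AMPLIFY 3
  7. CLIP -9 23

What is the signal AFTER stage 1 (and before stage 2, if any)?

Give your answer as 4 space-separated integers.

Input: [-5, -3, 5, 8]
Stage 1 (SUM): sum[0..0]=-5, sum[0..1]=-8, sum[0..2]=-3, sum[0..3]=5 -> [-5, -8, -3, 5]

Answer: -5 -8 -3 5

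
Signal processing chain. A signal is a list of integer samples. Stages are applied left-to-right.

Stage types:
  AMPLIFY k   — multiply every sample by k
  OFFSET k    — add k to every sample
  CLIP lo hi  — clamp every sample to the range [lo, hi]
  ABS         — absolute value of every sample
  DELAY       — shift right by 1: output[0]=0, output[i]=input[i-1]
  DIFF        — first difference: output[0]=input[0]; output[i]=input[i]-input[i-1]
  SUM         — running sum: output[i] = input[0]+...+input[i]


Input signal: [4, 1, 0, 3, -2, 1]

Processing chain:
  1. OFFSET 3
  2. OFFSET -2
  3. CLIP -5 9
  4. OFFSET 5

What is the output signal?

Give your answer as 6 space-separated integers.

Answer: 10 7 6 9 4 7

Derivation:
Input: [4, 1, 0, 3, -2, 1]
Stage 1 (OFFSET 3): 4+3=7, 1+3=4, 0+3=3, 3+3=6, -2+3=1, 1+3=4 -> [7, 4, 3, 6, 1, 4]
Stage 2 (OFFSET -2): 7+-2=5, 4+-2=2, 3+-2=1, 6+-2=4, 1+-2=-1, 4+-2=2 -> [5, 2, 1, 4, -1, 2]
Stage 3 (CLIP -5 9): clip(5,-5,9)=5, clip(2,-5,9)=2, clip(1,-5,9)=1, clip(4,-5,9)=4, clip(-1,-5,9)=-1, clip(2,-5,9)=2 -> [5, 2, 1, 4, -1, 2]
Stage 4 (OFFSET 5): 5+5=10, 2+5=7, 1+5=6, 4+5=9, -1+5=4, 2+5=7 -> [10, 7, 6, 9, 4, 7]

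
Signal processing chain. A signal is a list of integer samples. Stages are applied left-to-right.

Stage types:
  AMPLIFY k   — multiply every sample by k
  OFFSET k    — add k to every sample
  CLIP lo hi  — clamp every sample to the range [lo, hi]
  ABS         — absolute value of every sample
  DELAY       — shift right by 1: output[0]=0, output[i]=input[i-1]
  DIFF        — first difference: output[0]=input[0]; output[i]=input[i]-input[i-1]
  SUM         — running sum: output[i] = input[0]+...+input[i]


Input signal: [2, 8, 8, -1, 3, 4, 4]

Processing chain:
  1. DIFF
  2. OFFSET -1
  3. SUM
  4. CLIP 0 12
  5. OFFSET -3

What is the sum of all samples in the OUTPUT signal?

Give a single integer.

Input: [2, 8, 8, -1, 3, 4, 4]
Stage 1 (DIFF): s[0]=2, 8-2=6, 8-8=0, -1-8=-9, 3--1=4, 4-3=1, 4-4=0 -> [2, 6, 0, -9, 4, 1, 0]
Stage 2 (OFFSET -1): 2+-1=1, 6+-1=5, 0+-1=-1, -9+-1=-10, 4+-1=3, 1+-1=0, 0+-1=-1 -> [1, 5, -1, -10, 3, 0, -1]
Stage 3 (SUM): sum[0..0]=1, sum[0..1]=6, sum[0..2]=5, sum[0..3]=-5, sum[0..4]=-2, sum[0..5]=-2, sum[0..6]=-3 -> [1, 6, 5, -5, -2, -2, -3]
Stage 4 (CLIP 0 12): clip(1,0,12)=1, clip(6,0,12)=6, clip(5,0,12)=5, clip(-5,0,12)=0, clip(-2,0,12)=0, clip(-2,0,12)=0, clip(-3,0,12)=0 -> [1, 6, 5, 0, 0, 0, 0]
Stage 5 (OFFSET -3): 1+-3=-2, 6+-3=3, 5+-3=2, 0+-3=-3, 0+-3=-3, 0+-3=-3, 0+-3=-3 -> [-2, 3, 2, -3, -3, -3, -3]
Output sum: -9

Answer: -9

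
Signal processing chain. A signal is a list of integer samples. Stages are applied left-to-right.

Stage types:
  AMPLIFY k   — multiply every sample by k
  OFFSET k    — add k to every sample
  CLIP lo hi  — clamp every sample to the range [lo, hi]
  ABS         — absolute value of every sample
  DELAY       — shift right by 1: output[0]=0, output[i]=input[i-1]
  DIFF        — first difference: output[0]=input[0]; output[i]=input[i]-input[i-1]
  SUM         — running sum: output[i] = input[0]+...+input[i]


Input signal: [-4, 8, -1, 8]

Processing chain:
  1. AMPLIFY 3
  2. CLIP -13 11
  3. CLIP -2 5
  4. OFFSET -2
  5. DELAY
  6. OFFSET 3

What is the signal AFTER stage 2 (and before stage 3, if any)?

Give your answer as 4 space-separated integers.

Input: [-4, 8, -1, 8]
Stage 1 (AMPLIFY 3): -4*3=-12, 8*3=24, -1*3=-3, 8*3=24 -> [-12, 24, -3, 24]
Stage 2 (CLIP -13 11): clip(-12,-13,11)=-12, clip(24,-13,11)=11, clip(-3,-13,11)=-3, clip(24,-13,11)=11 -> [-12, 11, -3, 11]

Answer: -12 11 -3 11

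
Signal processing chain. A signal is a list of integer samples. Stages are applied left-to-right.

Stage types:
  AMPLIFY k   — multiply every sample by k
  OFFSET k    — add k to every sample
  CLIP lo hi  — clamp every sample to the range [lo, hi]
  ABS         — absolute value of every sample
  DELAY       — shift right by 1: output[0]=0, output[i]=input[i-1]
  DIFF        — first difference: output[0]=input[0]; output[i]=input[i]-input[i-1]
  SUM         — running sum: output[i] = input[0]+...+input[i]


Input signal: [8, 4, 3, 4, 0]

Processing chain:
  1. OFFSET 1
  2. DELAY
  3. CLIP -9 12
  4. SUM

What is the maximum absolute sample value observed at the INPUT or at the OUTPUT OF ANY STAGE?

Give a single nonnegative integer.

Answer: 23

Derivation:
Input: [8, 4, 3, 4, 0] (max |s|=8)
Stage 1 (OFFSET 1): 8+1=9, 4+1=5, 3+1=4, 4+1=5, 0+1=1 -> [9, 5, 4, 5, 1] (max |s|=9)
Stage 2 (DELAY): [0, 9, 5, 4, 5] = [0, 9, 5, 4, 5] -> [0, 9, 5, 4, 5] (max |s|=9)
Stage 3 (CLIP -9 12): clip(0,-9,12)=0, clip(9,-9,12)=9, clip(5,-9,12)=5, clip(4,-9,12)=4, clip(5,-9,12)=5 -> [0, 9, 5, 4, 5] (max |s|=9)
Stage 4 (SUM): sum[0..0]=0, sum[0..1]=9, sum[0..2]=14, sum[0..3]=18, sum[0..4]=23 -> [0, 9, 14, 18, 23] (max |s|=23)
Overall max amplitude: 23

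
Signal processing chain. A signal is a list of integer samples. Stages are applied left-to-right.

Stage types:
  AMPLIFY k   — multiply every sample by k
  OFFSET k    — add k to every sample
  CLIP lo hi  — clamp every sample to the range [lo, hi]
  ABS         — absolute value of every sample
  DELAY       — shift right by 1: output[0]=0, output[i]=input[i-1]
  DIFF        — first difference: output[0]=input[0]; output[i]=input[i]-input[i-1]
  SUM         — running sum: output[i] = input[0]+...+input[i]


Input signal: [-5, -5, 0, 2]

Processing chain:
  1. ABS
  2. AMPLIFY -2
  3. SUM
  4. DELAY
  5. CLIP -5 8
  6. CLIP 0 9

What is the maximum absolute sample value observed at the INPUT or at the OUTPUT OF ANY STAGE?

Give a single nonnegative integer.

Answer: 24

Derivation:
Input: [-5, -5, 0, 2] (max |s|=5)
Stage 1 (ABS): |-5|=5, |-5|=5, |0|=0, |2|=2 -> [5, 5, 0, 2] (max |s|=5)
Stage 2 (AMPLIFY -2): 5*-2=-10, 5*-2=-10, 0*-2=0, 2*-2=-4 -> [-10, -10, 0, -4] (max |s|=10)
Stage 3 (SUM): sum[0..0]=-10, sum[0..1]=-20, sum[0..2]=-20, sum[0..3]=-24 -> [-10, -20, -20, -24] (max |s|=24)
Stage 4 (DELAY): [0, -10, -20, -20] = [0, -10, -20, -20] -> [0, -10, -20, -20] (max |s|=20)
Stage 5 (CLIP -5 8): clip(0,-5,8)=0, clip(-10,-5,8)=-5, clip(-20,-5,8)=-5, clip(-20,-5,8)=-5 -> [0, -5, -5, -5] (max |s|=5)
Stage 6 (CLIP 0 9): clip(0,0,9)=0, clip(-5,0,9)=0, clip(-5,0,9)=0, clip(-5,0,9)=0 -> [0, 0, 0, 0] (max |s|=0)
Overall max amplitude: 24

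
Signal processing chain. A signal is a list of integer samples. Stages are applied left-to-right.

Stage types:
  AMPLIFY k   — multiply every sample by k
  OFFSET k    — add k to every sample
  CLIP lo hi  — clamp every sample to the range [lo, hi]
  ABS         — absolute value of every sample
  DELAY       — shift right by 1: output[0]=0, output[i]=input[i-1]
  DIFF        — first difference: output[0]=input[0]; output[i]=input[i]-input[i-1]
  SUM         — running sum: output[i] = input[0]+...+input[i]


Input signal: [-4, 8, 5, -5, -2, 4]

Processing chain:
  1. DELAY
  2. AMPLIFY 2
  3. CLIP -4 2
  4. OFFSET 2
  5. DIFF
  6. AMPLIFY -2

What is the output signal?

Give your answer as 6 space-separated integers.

Input: [-4, 8, 5, -5, -2, 4]
Stage 1 (DELAY): [0, -4, 8, 5, -5, -2] = [0, -4, 8, 5, -5, -2] -> [0, -4, 8, 5, -5, -2]
Stage 2 (AMPLIFY 2): 0*2=0, -4*2=-8, 8*2=16, 5*2=10, -5*2=-10, -2*2=-4 -> [0, -8, 16, 10, -10, -4]
Stage 3 (CLIP -4 2): clip(0,-4,2)=0, clip(-8,-4,2)=-4, clip(16,-4,2)=2, clip(10,-4,2)=2, clip(-10,-4,2)=-4, clip(-4,-4,2)=-4 -> [0, -4, 2, 2, -4, -4]
Stage 4 (OFFSET 2): 0+2=2, -4+2=-2, 2+2=4, 2+2=4, -4+2=-2, -4+2=-2 -> [2, -2, 4, 4, -2, -2]
Stage 5 (DIFF): s[0]=2, -2-2=-4, 4--2=6, 4-4=0, -2-4=-6, -2--2=0 -> [2, -4, 6, 0, -6, 0]
Stage 6 (AMPLIFY -2): 2*-2=-4, -4*-2=8, 6*-2=-12, 0*-2=0, -6*-2=12, 0*-2=0 -> [-4, 8, -12, 0, 12, 0]

Answer: -4 8 -12 0 12 0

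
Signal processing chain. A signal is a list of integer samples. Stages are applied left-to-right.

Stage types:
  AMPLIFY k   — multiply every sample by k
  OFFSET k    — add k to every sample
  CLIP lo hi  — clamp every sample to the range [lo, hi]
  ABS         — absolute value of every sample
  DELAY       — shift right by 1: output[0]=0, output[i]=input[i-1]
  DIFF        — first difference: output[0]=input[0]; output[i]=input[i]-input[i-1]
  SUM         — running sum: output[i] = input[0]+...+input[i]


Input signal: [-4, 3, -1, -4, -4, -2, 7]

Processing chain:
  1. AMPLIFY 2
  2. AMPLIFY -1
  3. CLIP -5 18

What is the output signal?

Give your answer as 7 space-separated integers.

Answer: 8 -5 2 8 8 4 -5

Derivation:
Input: [-4, 3, -1, -4, -4, -2, 7]
Stage 1 (AMPLIFY 2): -4*2=-8, 3*2=6, -1*2=-2, -4*2=-8, -4*2=-8, -2*2=-4, 7*2=14 -> [-8, 6, -2, -8, -8, -4, 14]
Stage 2 (AMPLIFY -1): -8*-1=8, 6*-1=-6, -2*-1=2, -8*-1=8, -8*-1=8, -4*-1=4, 14*-1=-14 -> [8, -6, 2, 8, 8, 4, -14]
Stage 3 (CLIP -5 18): clip(8,-5,18)=8, clip(-6,-5,18)=-5, clip(2,-5,18)=2, clip(8,-5,18)=8, clip(8,-5,18)=8, clip(4,-5,18)=4, clip(-14,-5,18)=-5 -> [8, -5, 2, 8, 8, 4, -5]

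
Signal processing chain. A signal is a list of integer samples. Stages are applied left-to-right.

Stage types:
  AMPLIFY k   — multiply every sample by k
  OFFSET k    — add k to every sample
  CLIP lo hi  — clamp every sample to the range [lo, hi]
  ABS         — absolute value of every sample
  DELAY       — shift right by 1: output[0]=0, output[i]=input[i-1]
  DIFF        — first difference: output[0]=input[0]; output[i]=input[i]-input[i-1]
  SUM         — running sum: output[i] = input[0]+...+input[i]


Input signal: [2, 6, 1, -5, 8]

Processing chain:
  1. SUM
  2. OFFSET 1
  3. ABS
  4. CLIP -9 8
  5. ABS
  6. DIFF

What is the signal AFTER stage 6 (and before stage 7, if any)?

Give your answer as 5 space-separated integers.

Input: [2, 6, 1, -5, 8]
Stage 1 (SUM): sum[0..0]=2, sum[0..1]=8, sum[0..2]=9, sum[0..3]=4, sum[0..4]=12 -> [2, 8, 9, 4, 12]
Stage 2 (OFFSET 1): 2+1=3, 8+1=9, 9+1=10, 4+1=5, 12+1=13 -> [3, 9, 10, 5, 13]
Stage 3 (ABS): |3|=3, |9|=9, |10|=10, |5|=5, |13|=13 -> [3, 9, 10, 5, 13]
Stage 4 (CLIP -9 8): clip(3,-9,8)=3, clip(9,-9,8)=8, clip(10,-9,8)=8, clip(5,-9,8)=5, clip(13,-9,8)=8 -> [3, 8, 8, 5, 8]
Stage 5 (ABS): |3|=3, |8|=8, |8|=8, |5|=5, |8|=8 -> [3, 8, 8, 5, 8]
Stage 6 (DIFF): s[0]=3, 8-3=5, 8-8=0, 5-8=-3, 8-5=3 -> [3, 5, 0, -3, 3]

Answer: 3 5 0 -3 3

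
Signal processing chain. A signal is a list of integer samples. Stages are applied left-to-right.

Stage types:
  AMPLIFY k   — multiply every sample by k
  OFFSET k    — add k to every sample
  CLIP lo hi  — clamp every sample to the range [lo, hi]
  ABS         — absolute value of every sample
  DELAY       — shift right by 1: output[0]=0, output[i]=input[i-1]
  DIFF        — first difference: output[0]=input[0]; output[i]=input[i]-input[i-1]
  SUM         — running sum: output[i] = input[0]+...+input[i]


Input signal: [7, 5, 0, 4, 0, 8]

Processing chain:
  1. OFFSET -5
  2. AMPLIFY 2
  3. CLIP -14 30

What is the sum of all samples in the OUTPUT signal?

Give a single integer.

Input: [7, 5, 0, 4, 0, 8]
Stage 1 (OFFSET -5): 7+-5=2, 5+-5=0, 0+-5=-5, 4+-5=-1, 0+-5=-5, 8+-5=3 -> [2, 0, -5, -1, -5, 3]
Stage 2 (AMPLIFY 2): 2*2=4, 0*2=0, -5*2=-10, -1*2=-2, -5*2=-10, 3*2=6 -> [4, 0, -10, -2, -10, 6]
Stage 3 (CLIP -14 30): clip(4,-14,30)=4, clip(0,-14,30)=0, clip(-10,-14,30)=-10, clip(-2,-14,30)=-2, clip(-10,-14,30)=-10, clip(6,-14,30)=6 -> [4, 0, -10, -2, -10, 6]
Output sum: -12

Answer: -12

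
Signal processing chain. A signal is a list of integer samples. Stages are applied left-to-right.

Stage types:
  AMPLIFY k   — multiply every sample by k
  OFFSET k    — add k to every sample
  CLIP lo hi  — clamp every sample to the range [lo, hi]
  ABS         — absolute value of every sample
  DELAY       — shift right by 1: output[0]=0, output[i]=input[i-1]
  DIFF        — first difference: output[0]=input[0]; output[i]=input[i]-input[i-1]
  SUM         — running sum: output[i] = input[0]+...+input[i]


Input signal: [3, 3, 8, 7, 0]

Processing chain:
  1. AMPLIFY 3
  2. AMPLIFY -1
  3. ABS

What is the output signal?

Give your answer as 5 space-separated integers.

Input: [3, 3, 8, 7, 0]
Stage 1 (AMPLIFY 3): 3*3=9, 3*3=9, 8*3=24, 7*3=21, 0*3=0 -> [9, 9, 24, 21, 0]
Stage 2 (AMPLIFY -1): 9*-1=-9, 9*-1=-9, 24*-1=-24, 21*-1=-21, 0*-1=0 -> [-9, -9, -24, -21, 0]
Stage 3 (ABS): |-9|=9, |-9|=9, |-24|=24, |-21|=21, |0|=0 -> [9, 9, 24, 21, 0]

Answer: 9 9 24 21 0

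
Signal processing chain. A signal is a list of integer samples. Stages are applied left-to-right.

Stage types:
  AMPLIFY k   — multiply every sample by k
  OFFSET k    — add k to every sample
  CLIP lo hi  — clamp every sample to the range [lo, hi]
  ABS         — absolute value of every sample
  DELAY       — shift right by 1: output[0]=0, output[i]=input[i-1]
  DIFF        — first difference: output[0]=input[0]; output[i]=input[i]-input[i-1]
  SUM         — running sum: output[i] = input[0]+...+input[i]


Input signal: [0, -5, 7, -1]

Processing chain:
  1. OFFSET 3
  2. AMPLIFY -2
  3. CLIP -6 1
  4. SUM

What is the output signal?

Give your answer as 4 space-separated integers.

Input: [0, -5, 7, -1]
Stage 1 (OFFSET 3): 0+3=3, -5+3=-2, 7+3=10, -1+3=2 -> [3, -2, 10, 2]
Stage 2 (AMPLIFY -2): 3*-2=-6, -2*-2=4, 10*-2=-20, 2*-2=-4 -> [-6, 4, -20, -4]
Stage 3 (CLIP -6 1): clip(-6,-6,1)=-6, clip(4,-6,1)=1, clip(-20,-6,1)=-6, clip(-4,-6,1)=-4 -> [-6, 1, -6, -4]
Stage 4 (SUM): sum[0..0]=-6, sum[0..1]=-5, sum[0..2]=-11, sum[0..3]=-15 -> [-6, -5, -11, -15]

Answer: -6 -5 -11 -15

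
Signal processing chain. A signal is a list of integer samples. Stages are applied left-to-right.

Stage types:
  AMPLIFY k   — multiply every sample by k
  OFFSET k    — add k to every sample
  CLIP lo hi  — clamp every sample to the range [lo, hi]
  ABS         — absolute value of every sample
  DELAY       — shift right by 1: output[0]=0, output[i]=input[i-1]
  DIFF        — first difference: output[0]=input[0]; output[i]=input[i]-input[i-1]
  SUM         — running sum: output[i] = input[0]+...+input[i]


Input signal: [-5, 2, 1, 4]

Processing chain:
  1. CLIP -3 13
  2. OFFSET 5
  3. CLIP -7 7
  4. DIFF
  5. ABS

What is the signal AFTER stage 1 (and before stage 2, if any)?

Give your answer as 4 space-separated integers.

Answer: -3 2 1 4

Derivation:
Input: [-5, 2, 1, 4]
Stage 1 (CLIP -3 13): clip(-5,-3,13)=-3, clip(2,-3,13)=2, clip(1,-3,13)=1, clip(4,-3,13)=4 -> [-3, 2, 1, 4]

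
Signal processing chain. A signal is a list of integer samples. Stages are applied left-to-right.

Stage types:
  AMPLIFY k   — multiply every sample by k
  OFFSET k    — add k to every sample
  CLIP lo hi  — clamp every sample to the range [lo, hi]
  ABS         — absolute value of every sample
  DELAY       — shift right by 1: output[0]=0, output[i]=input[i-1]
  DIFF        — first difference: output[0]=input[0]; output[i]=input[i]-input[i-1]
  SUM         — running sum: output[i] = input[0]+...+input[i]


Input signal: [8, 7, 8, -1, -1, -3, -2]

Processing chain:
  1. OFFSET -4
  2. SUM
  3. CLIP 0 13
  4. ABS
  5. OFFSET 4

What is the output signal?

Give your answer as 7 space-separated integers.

Input: [8, 7, 8, -1, -1, -3, -2]
Stage 1 (OFFSET -4): 8+-4=4, 7+-4=3, 8+-4=4, -1+-4=-5, -1+-4=-5, -3+-4=-7, -2+-4=-6 -> [4, 3, 4, -5, -5, -7, -6]
Stage 2 (SUM): sum[0..0]=4, sum[0..1]=7, sum[0..2]=11, sum[0..3]=6, sum[0..4]=1, sum[0..5]=-6, sum[0..6]=-12 -> [4, 7, 11, 6, 1, -6, -12]
Stage 3 (CLIP 0 13): clip(4,0,13)=4, clip(7,0,13)=7, clip(11,0,13)=11, clip(6,0,13)=6, clip(1,0,13)=1, clip(-6,0,13)=0, clip(-12,0,13)=0 -> [4, 7, 11, 6, 1, 0, 0]
Stage 4 (ABS): |4|=4, |7|=7, |11|=11, |6|=6, |1|=1, |0|=0, |0|=0 -> [4, 7, 11, 6, 1, 0, 0]
Stage 5 (OFFSET 4): 4+4=8, 7+4=11, 11+4=15, 6+4=10, 1+4=5, 0+4=4, 0+4=4 -> [8, 11, 15, 10, 5, 4, 4]

Answer: 8 11 15 10 5 4 4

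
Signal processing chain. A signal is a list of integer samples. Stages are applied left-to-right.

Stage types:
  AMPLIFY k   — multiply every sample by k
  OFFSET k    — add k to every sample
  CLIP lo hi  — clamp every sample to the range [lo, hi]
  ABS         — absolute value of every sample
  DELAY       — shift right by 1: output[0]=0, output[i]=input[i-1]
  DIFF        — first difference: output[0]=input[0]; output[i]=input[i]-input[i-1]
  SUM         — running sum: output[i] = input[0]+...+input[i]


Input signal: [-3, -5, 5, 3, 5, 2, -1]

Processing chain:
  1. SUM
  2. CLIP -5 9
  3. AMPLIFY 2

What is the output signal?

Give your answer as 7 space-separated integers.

Answer: -6 -10 -6 0 10 14 12

Derivation:
Input: [-3, -5, 5, 3, 5, 2, -1]
Stage 1 (SUM): sum[0..0]=-3, sum[0..1]=-8, sum[0..2]=-3, sum[0..3]=0, sum[0..4]=5, sum[0..5]=7, sum[0..6]=6 -> [-3, -8, -3, 0, 5, 7, 6]
Stage 2 (CLIP -5 9): clip(-3,-5,9)=-3, clip(-8,-5,9)=-5, clip(-3,-5,9)=-3, clip(0,-5,9)=0, clip(5,-5,9)=5, clip(7,-5,9)=7, clip(6,-5,9)=6 -> [-3, -5, -3, 0, 5, 7, 6]
Stage 3 (AMPLIFY 2): -3*2=-6, -5*2=-10, -3*2=-6, 0*2=0, 5*2=10, 7*2=14, 6*2=12 -> [-6, -10, -6, 0, 10, 14, 12]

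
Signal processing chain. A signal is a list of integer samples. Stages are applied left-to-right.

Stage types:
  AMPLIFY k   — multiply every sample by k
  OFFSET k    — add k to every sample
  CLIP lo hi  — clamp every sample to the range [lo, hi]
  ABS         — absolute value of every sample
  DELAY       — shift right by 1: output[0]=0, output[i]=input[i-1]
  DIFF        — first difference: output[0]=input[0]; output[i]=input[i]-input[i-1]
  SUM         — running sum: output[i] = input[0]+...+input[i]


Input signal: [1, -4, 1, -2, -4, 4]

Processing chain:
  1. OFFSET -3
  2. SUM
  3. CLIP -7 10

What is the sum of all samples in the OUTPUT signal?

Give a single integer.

Input: [1, -4, 1, -2, -4, 4]
Stage 1 (OFFSET -3): 1+-3=-2, -4+-3=-7, 1+-3=-2, -2+-3=-5, -4+-3=-7, 4+-3=1 -> [-2, -7, -2, -5, -7, 1]
Stage 2 (SUM): sum[0..0]=-2, sum[0..1]=-9, sum[0..2]=-11, sum[0..3]=-16, sum[0..4]=-23, sum[0..5]=-22 -> [-2, -9, -11, -16, -23, -22]
Stage 3 (CLIP -7 10): clip(-2,-7,10)=-2, clip(-9,-7,10)=-7, clip(-11,-7,10)=-7, clip(-16,-7,10)=-7, clip(-23,-7,10)=-7, clip(-22,-7,10)=-7 -> [-2, -7, -7, -7, -7, -7]
Output sum: -37

Answer: -37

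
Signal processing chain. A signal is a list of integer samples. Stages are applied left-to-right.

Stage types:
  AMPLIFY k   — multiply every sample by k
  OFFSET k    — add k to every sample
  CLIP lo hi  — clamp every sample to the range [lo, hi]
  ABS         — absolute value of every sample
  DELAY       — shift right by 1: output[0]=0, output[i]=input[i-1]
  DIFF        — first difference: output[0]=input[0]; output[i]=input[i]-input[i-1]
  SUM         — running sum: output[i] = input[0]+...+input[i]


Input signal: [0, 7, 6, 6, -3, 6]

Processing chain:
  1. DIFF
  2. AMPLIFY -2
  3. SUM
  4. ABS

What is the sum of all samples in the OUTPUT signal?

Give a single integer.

Input: [0, 7, 6, 6, -3, 6]
Stage 1 (DIFF): s[0]=0, 7-0=7, 6-7=-1, 6-6=0, -3-6=-9, 6--3=9 -> [0, 7, -1, 0, -9, 9]
Stage 2 (AMPLIFY -2): 0*-2=0, 7*-2=-14, -1*-2=2, 0*-2=0, -9*-2=18, 9*-2=-18 -> [0, -14, 2, 0, 18, -18]
Stage 3 (SUM): sum[0..0]=0, sum[0..1]=-14, sum[0..2]=-12, sum[0..3]=-12, sum[0..4]=6, sum[0..5]=-12 -> [0, -14, -12, -12, 6, -12]
Stage 4 (ABS): |0|=0, |-14|=14, |-12|=12, |-12|=12, |6|=6, |-12|=12 -> [0, 14, 12, 12, 6, 12]
Output sum: 56

Answer: 56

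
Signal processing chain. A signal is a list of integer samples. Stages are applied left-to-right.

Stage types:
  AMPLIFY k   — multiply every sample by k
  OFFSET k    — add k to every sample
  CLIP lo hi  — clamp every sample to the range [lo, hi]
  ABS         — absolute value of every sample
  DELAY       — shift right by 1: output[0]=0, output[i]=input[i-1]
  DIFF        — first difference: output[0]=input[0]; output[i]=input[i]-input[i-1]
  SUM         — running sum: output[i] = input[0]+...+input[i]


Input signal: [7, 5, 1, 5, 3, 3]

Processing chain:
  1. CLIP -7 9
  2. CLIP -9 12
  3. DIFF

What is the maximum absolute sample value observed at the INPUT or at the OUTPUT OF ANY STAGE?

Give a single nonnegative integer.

Answer: 7

Derivation:
Input: [7, 5, 1, 5, 3, 3] (max |s|=7)
Stage 1 (CLIP -7 9): clip(7,-7,9)=7, clip(5,-7,9)=5, clip(1,-7,9)=1, clip(5,-7,9)=5, clip(3,-7,9)=3, clip(3,-7,9)=3 -> [7, 5, 1, 5, 3, 3] (max |s|=7)
Stage 2 (CLIP -9 12): clip(7,-9,12)=7, clip(5,-9,12)=5, clip(1,-9,12)=1, clip(5,-9,12)=5, clip(3,-9,12)=3, clip(3,-9,12)=3 -> [7, 5, 1, 5, 3, 3] (max |s|=7)
Stage 3 (DIFF): s[0]=7, 5-7=-2, 1-5=-4, 5-1=4, 3-5=-2, 3-3=0 -> [7, -2, -4, 4, -2, 0] (max |s|=7)
Overall max amplitude: 7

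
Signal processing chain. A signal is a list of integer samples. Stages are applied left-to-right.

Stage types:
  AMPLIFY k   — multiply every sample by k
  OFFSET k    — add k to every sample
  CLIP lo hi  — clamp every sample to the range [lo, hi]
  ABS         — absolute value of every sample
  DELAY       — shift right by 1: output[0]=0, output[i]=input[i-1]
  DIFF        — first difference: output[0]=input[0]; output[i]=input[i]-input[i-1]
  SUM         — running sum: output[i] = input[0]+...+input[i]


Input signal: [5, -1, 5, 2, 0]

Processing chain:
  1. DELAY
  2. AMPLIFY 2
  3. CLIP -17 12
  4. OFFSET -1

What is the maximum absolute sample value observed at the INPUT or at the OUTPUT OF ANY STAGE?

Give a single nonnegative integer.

Answer: 10

Derivation:
Input: [5, -1, 5, 2, 0] (max |s|=5)
Stage 1 (DELAY): [0, 5, -1, 5, 2] = [0, 5, -1, 5, 2] -> [0, 5, -1, 5, 2] (max |s|=5)
Stage 2 (AMPLIFY 2): 0*2=0, 5*2=10, -1*2=-2, 5*2=10, 2*2=4 -> [0, 10, -2, 10, 4] (max |s|=10)
Stage 3 (CLIP -17 12): clip(0,-17,12)=0, clip(10,-17,12)=10, clip(-2,-17,12)=-2, clip(10,-17,12)=10, clip(4,-17,12)=4 -> [0, 10, -2, 10, 4] (max |s|=10)
Stage 4 (OFFSET -1): 0+-1=-1, 10+-1=9, -2+-1=-3, 10+-1=9, 4+-1=3 -> [-1, 9, -3, 9, 3] (max |s|=9)
Overall max amplitude: 10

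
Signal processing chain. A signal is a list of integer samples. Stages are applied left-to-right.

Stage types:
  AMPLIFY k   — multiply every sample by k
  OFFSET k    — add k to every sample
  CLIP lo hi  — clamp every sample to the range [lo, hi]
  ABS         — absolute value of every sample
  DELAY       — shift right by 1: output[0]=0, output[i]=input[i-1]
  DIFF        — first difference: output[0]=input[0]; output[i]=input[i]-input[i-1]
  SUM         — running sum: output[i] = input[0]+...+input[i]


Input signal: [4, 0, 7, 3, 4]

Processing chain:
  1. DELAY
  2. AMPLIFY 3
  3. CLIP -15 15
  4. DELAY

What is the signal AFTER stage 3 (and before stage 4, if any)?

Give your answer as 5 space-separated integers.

Answer: 0 12 0 15 9

Derivation:
Input: [4, 0, 7, 3, 4]
Stage 1 (DELAY): [0, 4, 0, 7, 3] = [0, 4, 0, 7, 3] -> [0, 4, 0, 7, 3]
Stage 2 (AMPLIFY 3): 0*3=0, 4*3=12, 0*3=0, 7*3=21, 3*3=9 -> [0, 12, 0, 21, 9]
Stage 3 (CLIP -15 15): clip(0,-15,15)=0, clip(12,-15,15)=12, clip(0,-15,15)=0, clip(21,-15,15)=15, clip(9,-15,15)=9 -> [0, 12, 0, 15, 9]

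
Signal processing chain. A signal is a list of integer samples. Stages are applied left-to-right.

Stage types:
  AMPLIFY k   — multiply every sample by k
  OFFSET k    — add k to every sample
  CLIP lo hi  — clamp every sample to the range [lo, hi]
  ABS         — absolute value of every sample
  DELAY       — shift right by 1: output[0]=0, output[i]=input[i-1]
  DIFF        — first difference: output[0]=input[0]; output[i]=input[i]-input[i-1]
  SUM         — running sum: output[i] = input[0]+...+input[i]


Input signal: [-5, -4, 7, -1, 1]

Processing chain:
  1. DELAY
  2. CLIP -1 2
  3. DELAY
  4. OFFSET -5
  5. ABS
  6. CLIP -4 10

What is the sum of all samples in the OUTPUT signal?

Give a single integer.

Input: [-5, -4, 7, -1, 1]
Stage 1 (DELAY): [0, -5, -4, 7, -1] = [0, -5, -4, 7, -1] -> [0, -5, -4, 7, -1]
Stage 2 (CLIP -1 2): clip(0,-1,2)=0, clip(-5,-1,2)=-1, clip(-4,-1,2)=-1, clip(7,-1,2)=2, clip(-1,-1,2)=-1 -> [0, -1, -1, 2, -1]
Stage 3 (DELAY): [0, 0, -1, -1, 2] = [0, 0, -1, -1, 2] -> [0, 0, -1, -1, 2]
Stage 4 (OFFSET -5): 0+-5=-5, 0+-5=-5, -1+-5=-6, -1+-5=-6, 2+-5=-3 -> [-5, -5, -6, -6, -3]
Stage 5 (ABS): |-5|=5, |-5|=5, |-6|=6, |-6|=6, |-3|=3 -> [5, 5, 6, 6, 3]
Stage 6 (CLIP -4 10): clip(5,-4,10)=5, clip(5,-4,10)=5, clip(6,-4,10)=6, clip(6,-4,10)=6, clip(3,-4,10)=3 -> [5, 5, 6, 6, 3]
Output sum: 25

Answer: 25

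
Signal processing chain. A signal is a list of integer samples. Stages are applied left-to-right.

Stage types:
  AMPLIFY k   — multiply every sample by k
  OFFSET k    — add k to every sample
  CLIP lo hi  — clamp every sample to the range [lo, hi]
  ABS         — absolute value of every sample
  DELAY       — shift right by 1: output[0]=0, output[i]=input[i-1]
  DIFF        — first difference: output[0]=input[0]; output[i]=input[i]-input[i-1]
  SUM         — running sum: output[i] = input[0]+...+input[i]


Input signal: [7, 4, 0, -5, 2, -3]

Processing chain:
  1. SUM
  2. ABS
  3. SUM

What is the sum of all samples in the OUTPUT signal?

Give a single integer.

Answer: 180

Derivation:
Input: [7, 4, 0, -5, 2, -3]
Stage 1 (SUM): sum[0..0]=7, sum[0..1]=11, sum[0..2]=11, sum[0..3]=6, sum[0..4]=8, sum[0..5]=5 -> [7, 11, 11, 6, 8, 5]
Stage 2 (ABS): |7|=7, |11|=11, |11|=11, |6|=6, |8|=8, |5|=5 -> [7, 11, 11, 6, 8, 5]
Stage 3 (SUM): sum[0..0]=7, sum[0..1]=18, sum[0..2]=29, sum[0..3]=35, sum[0..4]=43, sum[0..5]=48 -> [7, 18, 29, 35, 43, 48]
Output sum: 180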